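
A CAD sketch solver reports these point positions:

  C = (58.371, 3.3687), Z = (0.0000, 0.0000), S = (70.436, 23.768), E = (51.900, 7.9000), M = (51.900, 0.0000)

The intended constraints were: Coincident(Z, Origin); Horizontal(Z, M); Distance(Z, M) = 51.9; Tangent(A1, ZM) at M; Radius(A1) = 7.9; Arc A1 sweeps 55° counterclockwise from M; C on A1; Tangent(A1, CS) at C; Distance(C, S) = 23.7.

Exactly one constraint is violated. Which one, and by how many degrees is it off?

Tangent(A1, CS) at C — off by 4.40°.

Z = (0.00, 0.00) ✓; Z.y = 0.00, M.y = 0.00 ✓; |ZM| = 51.90 ✓; ∠(EM, MZ) = 90.00° ✓; |EM| = 7.900 ✓; bearing(E→C) − bearing(E→M) = 55.00° ✓; |EC| = 7.900 ✓; ∠(EC, CS) = 85.60° ✗; |CS| = 23.70 ✓.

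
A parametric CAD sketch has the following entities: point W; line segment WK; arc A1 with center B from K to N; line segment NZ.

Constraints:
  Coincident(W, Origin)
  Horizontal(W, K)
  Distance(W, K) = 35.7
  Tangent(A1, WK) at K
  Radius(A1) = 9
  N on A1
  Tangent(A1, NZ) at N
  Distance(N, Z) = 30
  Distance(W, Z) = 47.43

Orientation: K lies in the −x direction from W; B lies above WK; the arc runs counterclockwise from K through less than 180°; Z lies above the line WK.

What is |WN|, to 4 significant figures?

28.20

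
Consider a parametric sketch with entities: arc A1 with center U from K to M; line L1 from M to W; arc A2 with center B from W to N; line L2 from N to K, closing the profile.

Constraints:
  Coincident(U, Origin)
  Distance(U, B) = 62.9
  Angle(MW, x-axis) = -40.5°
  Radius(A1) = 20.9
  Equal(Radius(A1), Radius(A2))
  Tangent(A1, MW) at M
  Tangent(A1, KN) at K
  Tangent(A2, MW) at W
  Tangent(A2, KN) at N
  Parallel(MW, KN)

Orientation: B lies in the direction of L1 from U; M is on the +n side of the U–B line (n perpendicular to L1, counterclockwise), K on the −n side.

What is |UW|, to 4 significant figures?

66.28

Tangency of A1 to both parallel lines with radius 20.9 puts M and K at U ± 20.9·n: M = (13.57, 15.89), K = (-13.57, -15.89). Equal radii place W and N the same way about B: W = B + 20.9·n = (61.40, -24.96), N = B − 20.9·n = (34.26, -56.74). Then |UW| = |W − U| = 66.28.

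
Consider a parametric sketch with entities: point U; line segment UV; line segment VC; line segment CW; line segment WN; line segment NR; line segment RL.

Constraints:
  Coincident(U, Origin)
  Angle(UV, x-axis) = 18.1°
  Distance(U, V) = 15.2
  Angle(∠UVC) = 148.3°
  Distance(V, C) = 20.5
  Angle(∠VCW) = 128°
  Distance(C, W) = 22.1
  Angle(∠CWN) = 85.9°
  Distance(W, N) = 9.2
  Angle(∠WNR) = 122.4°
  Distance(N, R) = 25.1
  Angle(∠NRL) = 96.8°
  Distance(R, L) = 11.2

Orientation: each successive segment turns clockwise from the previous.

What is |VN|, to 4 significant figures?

34.77

∠VCW = 128.0° gives CW at -65.60° from the x-axis; with |CW| = 22.1, W = (43.50, -20.22). ∠CWN = 85.9° gives WN at -159.7° from the x-axis; with |WN| = 9.2, N = (34.87, -23.42). Then |VN| = |N − V| = 34.77.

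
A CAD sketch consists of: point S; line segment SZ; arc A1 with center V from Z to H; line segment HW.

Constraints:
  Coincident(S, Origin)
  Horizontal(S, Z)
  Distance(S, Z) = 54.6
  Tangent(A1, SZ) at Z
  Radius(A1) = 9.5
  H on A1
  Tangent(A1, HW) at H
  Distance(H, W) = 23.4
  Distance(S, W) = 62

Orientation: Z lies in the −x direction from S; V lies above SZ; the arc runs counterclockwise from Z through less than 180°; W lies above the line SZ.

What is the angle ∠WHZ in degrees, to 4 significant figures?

127.5°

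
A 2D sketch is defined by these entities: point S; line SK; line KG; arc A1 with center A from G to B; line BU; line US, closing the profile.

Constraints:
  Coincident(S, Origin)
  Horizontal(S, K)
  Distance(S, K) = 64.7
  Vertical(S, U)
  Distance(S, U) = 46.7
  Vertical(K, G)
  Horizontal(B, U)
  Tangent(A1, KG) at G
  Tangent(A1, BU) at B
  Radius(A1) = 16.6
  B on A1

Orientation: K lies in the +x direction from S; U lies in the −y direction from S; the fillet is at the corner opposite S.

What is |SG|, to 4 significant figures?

71.36

The virtual corner opposite S is at (64.70, -46.70). The tangent condition forces AG to be normal to KG and the tangent condition forces AB to be normal to BU, with radius 16.6, so the center A sits 16.6 in from both sides at A = (48.10, -30.10). That places the tangent points at G = (64.70, -30.10) on KG and B = (48.10, -46.70) on BU. Then |SG| = |G − S| = 71.36.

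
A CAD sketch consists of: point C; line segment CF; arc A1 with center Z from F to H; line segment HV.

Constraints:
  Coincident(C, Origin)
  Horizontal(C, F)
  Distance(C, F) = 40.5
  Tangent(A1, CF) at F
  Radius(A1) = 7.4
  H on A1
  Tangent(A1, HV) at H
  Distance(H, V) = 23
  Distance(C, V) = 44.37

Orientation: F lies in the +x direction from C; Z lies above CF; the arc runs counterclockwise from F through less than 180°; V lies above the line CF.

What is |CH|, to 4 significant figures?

47.89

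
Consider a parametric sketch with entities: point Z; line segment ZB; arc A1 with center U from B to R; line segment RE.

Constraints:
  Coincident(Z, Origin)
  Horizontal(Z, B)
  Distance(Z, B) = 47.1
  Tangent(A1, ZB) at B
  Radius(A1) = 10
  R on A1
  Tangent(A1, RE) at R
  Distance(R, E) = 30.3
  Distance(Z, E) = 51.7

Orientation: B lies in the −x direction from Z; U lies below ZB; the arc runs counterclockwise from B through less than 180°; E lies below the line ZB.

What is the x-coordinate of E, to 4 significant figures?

-33.89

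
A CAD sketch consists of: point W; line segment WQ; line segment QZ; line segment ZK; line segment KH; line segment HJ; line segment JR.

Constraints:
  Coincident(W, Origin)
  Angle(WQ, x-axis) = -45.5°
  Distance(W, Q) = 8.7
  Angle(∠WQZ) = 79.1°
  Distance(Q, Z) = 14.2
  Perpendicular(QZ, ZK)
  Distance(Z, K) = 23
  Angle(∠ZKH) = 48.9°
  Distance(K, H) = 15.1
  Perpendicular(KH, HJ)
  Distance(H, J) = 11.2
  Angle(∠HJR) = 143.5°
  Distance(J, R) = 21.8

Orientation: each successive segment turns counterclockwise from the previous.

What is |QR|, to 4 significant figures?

31.48

W is at the origin; WQ runs at -45.5° with length 8.7, so Q = (6.098, -6.205). ∠WQZ = 79.1° gives QZ at 55.40° from the x-axis; with |QZ| = 14.2, Z = (14.16, 5.483). QZ ⟂ ZK, so ZK runs at 145.4°; with |ZK| = 23.0, K = (-4.771, 18.54). ∠ZKH = 48.9° gives KH at -83.50° from the x-axis; with |KH| = 15.1, H = (-3.061, 3.541). KH is perpendicular to HJ, so HJ runs at 6.500°; with |HJ| = 11.2, J = (8.067, 4.809). ∠HJR = 143.5° gives JR at 43.00° from the x-axis; with |JR| = 21.8, R = (24.01, 19.68). Then |QR| = |R − Q| = 31.48.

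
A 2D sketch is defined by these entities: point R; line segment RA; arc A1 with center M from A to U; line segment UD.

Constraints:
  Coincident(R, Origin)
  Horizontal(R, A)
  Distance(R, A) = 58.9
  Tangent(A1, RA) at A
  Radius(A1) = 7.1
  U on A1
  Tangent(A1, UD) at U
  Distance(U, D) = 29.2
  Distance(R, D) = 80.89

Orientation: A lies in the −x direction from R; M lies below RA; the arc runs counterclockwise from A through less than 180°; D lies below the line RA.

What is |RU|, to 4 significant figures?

65.93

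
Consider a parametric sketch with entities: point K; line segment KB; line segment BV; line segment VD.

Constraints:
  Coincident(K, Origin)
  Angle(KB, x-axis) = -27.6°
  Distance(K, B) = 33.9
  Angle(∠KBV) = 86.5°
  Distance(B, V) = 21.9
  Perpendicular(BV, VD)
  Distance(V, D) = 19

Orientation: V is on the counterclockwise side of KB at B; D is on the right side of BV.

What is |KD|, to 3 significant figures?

56.4

K is at the origin; KB runs at -27.6° with length 33.9, so B = 33.9·(cos -27.6°, sin -27.6°) = (30.0, -15.7). ∠KBV = 86.5°, so BV runs at -27.6° + (180° − 86.5°) = 65.9° from the x-axis; with |BV| = 21.9, V = B + 21.9·(cos 65.9°, sin 65.9°) = (39.0, 4.29). The perpendicularity gives VD at right angles to BV; with |VD| = 19.0 on the right of BV, D = V + 19.0·(0.913, -0.408) = (56.3, -3.47). Then |KD| = |D − K| = 56.4.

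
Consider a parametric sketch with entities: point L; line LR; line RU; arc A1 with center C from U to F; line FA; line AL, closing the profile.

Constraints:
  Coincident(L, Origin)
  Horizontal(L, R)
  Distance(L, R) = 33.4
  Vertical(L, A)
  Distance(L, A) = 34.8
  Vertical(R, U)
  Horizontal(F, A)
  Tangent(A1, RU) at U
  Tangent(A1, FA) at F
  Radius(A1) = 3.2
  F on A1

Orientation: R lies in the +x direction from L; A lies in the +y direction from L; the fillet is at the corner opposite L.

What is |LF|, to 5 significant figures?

46.077

The virtual corner opposite L is at (33.400, 34.800). A1 meets RU tangentially, so CU is at right angles to RU and tangency of A1 to FA means the radius CF is perpendicular to FA, with radius 3.2, so the center C sits 3.2 in from both sides at C = (30.200, 31.600). That places the tangent points at U = (33.400, 31.600) on RU and F = (30.200, 34.800) on FA. Then |LF| = |F − L| = 46.077.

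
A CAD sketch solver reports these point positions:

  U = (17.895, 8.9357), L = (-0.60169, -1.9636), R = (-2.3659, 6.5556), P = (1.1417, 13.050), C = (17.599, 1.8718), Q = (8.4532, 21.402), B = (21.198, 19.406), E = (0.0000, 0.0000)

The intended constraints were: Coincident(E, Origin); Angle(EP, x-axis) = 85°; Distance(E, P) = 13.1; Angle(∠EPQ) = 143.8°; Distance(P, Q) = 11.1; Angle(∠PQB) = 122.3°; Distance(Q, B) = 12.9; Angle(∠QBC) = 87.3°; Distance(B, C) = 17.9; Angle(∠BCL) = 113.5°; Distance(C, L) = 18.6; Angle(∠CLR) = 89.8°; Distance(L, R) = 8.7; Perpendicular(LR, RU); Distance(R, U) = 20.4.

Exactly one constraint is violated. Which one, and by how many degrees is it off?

Perpendicular(LR, RU) — off by 5.00°.

E = (0.00, 0.00) ✓; EP at 85.00° ✓; |EP| = 13.10 ✓; ∠EPQ = 143.8° ✓; |PQ| = 11.10 ✓; ∠PQB = 122.3° ✓; |QB| = 12.90 ✓; ∠QBC = 87.30° ✓; |BC| = 17.90 ✓; ∠BCL = 113.5° ✓; |CL| = 18.60 ✓; ∠CLR = 89.80° ✓; |LR| = 8.700 ✓; ∠(LR, RU) = 95.00° ✗; |RU| = 20.40 ✓.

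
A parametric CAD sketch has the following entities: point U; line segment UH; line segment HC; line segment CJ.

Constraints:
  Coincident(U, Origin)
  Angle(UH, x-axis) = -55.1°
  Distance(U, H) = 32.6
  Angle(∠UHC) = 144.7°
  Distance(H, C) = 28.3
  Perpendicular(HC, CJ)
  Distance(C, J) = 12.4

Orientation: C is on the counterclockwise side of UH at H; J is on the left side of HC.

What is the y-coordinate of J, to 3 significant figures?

-24.7

U is at the origin; UH runs at -55.1° with length 32.6, so H = 32.6·(cos -55.1°, sin -55.1°) = (18.7, -26.7). ∠UHC = 144.7°, so HC runs at -55.1° + (180° − 144.7°) = -19.8° from the x-axis; with |HC| = 28.3, C = H + 28.3·(cos -19.8°, sin -19.8°) = (45.3, -36.3). HC ⟂ CJ; with |CJ| = 12.4 on the left of HC, J = C + 12.4·(0.339, 0.941) = (49.5, -24.7). So J.y = -24.7.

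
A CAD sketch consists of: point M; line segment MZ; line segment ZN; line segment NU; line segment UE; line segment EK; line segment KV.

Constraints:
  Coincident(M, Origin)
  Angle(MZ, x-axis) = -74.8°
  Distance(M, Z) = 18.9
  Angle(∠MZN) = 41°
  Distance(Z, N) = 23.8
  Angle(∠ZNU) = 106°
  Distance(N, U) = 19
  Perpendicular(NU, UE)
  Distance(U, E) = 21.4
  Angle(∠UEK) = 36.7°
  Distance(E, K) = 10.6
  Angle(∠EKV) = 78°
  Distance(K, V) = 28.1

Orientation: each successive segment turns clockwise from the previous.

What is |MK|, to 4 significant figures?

3.389

M is at the origin; MZ runs at -74.8° with length 18.9, so Z = (4.955, -18.24). ∠MZN = 41.0° gives ZN at 146.2° from the x-axis; with |ZN| = 23.8, N = (-14.82, -4.999). ∠ZNU = 106.0° gives NU at 72.20° from the x-axis; with |NU| = 19.0, U = (-9.014, 13.09). The perpendicularity gives UE at right angles to NU, so UE runs at -17.80°; with |UE| = 21.4, E = (11.36, 6.550). ∠UEK = 36.7° gives EK at -161.1° from the x-axis; with |EK| = 10.6, K = (1.333, 3.116). Then |MK| = |K − M| = 3.389.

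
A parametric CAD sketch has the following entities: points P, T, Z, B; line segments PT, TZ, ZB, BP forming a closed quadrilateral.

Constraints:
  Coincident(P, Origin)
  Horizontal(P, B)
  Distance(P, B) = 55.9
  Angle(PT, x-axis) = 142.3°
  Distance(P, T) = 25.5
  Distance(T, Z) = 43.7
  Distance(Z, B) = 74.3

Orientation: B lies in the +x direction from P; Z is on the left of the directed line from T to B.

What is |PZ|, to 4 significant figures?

52.56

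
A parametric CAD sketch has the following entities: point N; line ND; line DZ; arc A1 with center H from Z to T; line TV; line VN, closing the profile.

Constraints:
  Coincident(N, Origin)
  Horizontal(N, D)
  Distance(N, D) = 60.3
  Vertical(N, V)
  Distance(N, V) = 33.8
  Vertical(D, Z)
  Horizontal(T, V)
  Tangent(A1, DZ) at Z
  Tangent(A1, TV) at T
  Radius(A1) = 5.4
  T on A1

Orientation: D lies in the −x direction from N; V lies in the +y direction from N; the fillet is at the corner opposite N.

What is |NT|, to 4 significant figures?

64.47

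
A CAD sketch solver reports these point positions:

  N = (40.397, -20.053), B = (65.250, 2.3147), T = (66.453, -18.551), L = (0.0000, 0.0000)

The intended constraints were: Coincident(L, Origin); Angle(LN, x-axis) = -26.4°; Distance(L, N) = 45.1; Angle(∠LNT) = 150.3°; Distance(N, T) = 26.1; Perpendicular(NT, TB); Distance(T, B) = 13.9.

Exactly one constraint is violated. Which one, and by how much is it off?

Distance(T, B) = 13.9 — off by 7.00.

L = (0.00, 0.00) ✓; LN at -26.40° ✓; |LN| = 45.10 ✓; ∠LNT = 150.3° ✓; |NT| = 26.10 ✓; ∠(NT, TB) = 90.00° ✓; |TB| = 20.90 ✗.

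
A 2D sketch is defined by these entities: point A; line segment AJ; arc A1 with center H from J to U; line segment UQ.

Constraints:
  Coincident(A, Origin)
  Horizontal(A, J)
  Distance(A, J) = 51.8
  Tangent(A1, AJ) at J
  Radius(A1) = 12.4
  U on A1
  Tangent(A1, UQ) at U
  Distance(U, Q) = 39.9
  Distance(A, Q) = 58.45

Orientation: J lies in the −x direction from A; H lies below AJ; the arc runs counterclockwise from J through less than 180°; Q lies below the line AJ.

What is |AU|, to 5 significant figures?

64.073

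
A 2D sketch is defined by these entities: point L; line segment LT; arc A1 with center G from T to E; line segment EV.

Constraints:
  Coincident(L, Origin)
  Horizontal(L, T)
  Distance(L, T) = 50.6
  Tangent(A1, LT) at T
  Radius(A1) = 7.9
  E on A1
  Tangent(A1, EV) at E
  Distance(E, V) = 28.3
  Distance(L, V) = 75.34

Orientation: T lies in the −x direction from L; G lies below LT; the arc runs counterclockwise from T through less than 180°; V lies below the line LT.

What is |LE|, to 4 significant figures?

58.12

Checks: |GE| = 7.900 ✓; ∠(GE, EV) = 90.00° ✓; |EV| = 28.30 ✓; |LV| = 75.34 ✓.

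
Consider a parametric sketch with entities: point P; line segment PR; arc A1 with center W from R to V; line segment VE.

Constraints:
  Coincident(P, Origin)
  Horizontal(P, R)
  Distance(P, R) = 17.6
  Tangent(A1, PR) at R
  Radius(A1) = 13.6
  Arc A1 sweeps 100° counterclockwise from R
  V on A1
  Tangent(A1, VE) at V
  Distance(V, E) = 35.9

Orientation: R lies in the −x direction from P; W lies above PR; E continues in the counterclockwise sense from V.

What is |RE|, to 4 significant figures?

51.81

On A1, R sits at bearing -90° from W; a 100° counterclockwise sweep puts V at bearing 10°, so V = W + 13.6·(cos 10°, sin 10°) = (-4.207, 15.96). A1 meets VE tangentially, so WV is at right angles to VE, so VE runs along (−sin 10°, cos 10°); with |VE| = 35.9, E = (-10.44, 51.32). Then |RE| = |E − R| = 51.81.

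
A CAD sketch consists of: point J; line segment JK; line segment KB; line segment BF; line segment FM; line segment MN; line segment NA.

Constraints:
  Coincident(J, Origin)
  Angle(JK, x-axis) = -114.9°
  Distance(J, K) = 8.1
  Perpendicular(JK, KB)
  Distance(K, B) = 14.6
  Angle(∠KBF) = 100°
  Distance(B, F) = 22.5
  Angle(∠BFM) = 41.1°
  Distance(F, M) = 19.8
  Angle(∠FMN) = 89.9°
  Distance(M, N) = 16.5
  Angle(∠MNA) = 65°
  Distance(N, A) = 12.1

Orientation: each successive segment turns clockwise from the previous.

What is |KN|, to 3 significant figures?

13.8

J is at the origin; JK runs at -114.9° with length 8.1, so K = (-3.41, -7.35). JK ⟂ KB, so KB runs at 155°; with |KB| = 14.6, B = (-16.7, -1.20). ∠KBF = 100.0° gives BF at 75.1° from the x-axis; with |BF| = 22.5, F = (-10.9, 20.5). ∠BFM = 41.1° gives FM at -63.8° from the x-axis; with |FM| = 19.8, M = (-2.13, 2.78). ∠FMN = 89.9° gives MN at -154° from the x-axis; with |MN| = 16.5, N = (-16.9, -4.48). Then |KN| = |N − K| = 13.8.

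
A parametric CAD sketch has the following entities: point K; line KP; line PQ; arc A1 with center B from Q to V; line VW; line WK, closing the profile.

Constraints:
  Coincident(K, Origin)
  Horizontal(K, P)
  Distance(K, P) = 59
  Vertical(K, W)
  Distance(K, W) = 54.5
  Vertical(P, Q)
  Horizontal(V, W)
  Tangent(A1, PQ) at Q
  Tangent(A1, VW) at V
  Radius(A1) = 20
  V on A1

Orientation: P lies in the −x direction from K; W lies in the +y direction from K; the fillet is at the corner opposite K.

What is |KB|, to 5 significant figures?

52.070

K is at the origin; K and P share the same y with |KP| = 59.0 and P on the −x side, so P = (-59.000, 0.0000). KW is vertical with |KW| = 54.5 and W on the +y side, so W = (0.0000, 54.500). The virtual corner opposite K is at (-59.000, 54.500). The tangent condition forces BQ to be normal to PQ and tangency of A1 to VW means the radius BV is perpendicular to VW, with radius 20.0, so the center B sits 20.0 in from both sides at B = (-39.000, 34.500). Then |KB| = |B − K| = 52.070.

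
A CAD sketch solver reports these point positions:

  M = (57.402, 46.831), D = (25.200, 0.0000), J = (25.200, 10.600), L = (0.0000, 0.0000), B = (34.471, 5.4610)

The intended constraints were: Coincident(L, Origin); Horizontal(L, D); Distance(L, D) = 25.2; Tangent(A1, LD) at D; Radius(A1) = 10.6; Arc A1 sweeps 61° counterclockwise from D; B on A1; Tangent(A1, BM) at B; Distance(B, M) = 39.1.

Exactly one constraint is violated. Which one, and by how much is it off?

Distance(B, M) = 39.1 — off by 8.20.

L = (0.00, 0.00) ✓; L.y = 0.00, D.y = 0.00 ✓; |LD| = 25.20 ✓; ∠(JD, DL) = 90.00° ✓; |JD| = 10.60 ✓; bearing(J→B) − bearing(J→D) = 61.00° ✓; |JB| = 10.60 ✓; ∠(JB, BM) = 90.00° ✓; |BM| = 47.30 ✗.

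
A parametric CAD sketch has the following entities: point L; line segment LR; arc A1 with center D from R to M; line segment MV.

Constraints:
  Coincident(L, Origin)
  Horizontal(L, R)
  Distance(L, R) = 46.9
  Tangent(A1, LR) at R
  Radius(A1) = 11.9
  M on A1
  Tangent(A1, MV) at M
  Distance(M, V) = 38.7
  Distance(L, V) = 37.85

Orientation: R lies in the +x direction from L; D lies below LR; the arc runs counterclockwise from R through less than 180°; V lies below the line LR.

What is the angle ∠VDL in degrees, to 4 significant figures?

49.44°

L is at the origin; LR is horizontal with |LR| = 46.9 and R on the +x side, so R = (46.90, 0.000). Since A1 is tangent to LR there, DR ⟂ LR, so D = R + (0, -11.9) = (46.90, -11.90). Since DM ⟂ MV (tangency), |DV| = √(11.9² + 38.7²) = 40.49 regardless of where M sits on A1. So V lies on both circle(L, 37.85) and circle(D, 40.49); the below-LR intersection is V = (13.82, -35.24). M is the foot of the tangent from V: M = (37.49, -4.622).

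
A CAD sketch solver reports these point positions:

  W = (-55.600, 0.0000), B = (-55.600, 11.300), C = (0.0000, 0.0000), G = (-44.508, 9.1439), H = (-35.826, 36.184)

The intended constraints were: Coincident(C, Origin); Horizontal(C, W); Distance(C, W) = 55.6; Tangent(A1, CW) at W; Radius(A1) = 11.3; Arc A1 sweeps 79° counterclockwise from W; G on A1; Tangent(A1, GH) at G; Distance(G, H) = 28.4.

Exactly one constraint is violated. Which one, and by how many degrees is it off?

Tangent(A1, GH) at G — off by 6.80°.

C = (0.00, 0.00) ✓; C.y = 0.00, W.y = 0.00 ✓; |CW| = 55.60 ✓; ∠(BW, WC) = 90.00° ✓; |BW| = 11.30 ✓; bearing(B→G) − bearing(B→W) = 79.00° ✓; |BG| = 11.30 ✓; ∠(BG, GH) = 96.80° ✗; |GH| = 28.40 ✓.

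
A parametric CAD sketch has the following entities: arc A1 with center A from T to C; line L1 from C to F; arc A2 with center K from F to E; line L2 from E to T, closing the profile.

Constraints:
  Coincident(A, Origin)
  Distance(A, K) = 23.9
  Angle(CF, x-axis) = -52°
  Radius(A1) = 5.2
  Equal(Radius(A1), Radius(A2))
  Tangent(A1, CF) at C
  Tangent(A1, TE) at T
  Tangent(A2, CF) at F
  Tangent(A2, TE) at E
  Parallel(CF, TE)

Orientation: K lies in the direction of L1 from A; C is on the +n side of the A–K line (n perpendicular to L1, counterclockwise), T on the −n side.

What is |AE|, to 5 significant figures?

24.459

The slot axis is L1's direction at -52.0°, so u = (cos -52.0°, sin -52.0°) = (0.61566, -0.78801) and n = (−sin -52.0°, cos -52.0°) = (0.78801, 0.61566). A is at the origin and K lies 23.9 along u from A, so K = 23.9·u = (14.714, -18.833). Tangency of A1 to both parallel lines with radius 5.2 puts C and T at A ± 5.2·n: C = (4.0977, 3.2014), T = (-4.0977, -3.2014). Equal radii place F and E the same way about K: F = K + 5.2·n = (18.812, -15.632), E = K − 5.2·n = (10.617, -22.035). Then |AE| = |E − A| = 24.459.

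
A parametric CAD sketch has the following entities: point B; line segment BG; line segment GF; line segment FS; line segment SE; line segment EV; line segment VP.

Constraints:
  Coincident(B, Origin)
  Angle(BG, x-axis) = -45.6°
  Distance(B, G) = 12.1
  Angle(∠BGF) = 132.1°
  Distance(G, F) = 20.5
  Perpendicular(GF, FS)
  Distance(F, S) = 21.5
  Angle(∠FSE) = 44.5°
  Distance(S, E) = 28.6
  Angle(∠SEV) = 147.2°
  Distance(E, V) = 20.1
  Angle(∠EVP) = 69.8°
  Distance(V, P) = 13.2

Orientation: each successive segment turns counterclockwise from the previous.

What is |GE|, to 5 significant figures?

1.1910

GF is perpendicular to FS, so FS runs at 92.300°; with |FS| = 21.5, S = (28.087, 13.660). ∠FSE = 44.5° gives SE at -132.20° from the x-axis; with |SE| = 28.6, E = (8.8754, -7.5267). Then |GE| = |E − G| = 1.1910.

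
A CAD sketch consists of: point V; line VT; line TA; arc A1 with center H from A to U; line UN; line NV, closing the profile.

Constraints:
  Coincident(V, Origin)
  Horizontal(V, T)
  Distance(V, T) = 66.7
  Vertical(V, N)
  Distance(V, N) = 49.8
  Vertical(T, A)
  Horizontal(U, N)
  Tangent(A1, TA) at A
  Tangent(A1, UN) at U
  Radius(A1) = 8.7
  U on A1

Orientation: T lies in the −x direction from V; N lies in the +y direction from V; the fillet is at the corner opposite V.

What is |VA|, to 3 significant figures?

78.3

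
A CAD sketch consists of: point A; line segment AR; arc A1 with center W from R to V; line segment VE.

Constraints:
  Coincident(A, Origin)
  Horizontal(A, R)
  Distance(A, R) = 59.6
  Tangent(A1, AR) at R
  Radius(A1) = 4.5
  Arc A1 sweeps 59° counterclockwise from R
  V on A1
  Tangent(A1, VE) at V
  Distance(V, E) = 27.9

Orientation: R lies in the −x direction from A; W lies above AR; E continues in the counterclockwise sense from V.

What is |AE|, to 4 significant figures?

48.92

A is at the origin; AR is horizontal with |AR| = 59.6 and R on the −x side, so R = (-59.60, 0.000). Since A1 is tangent to AR there, WR ⟂ AR, so W = R + (0, 4.5) = (-59.60, 4.500). On A1, R sits at bearing -90° from W; a 59° counterclockwise sweep puts V at bearing -31°, so V = W + 4.5·(cos -31°, sin -31°) = (-55.74, 2.182). Tangency of A1 to VE means the radius WV is perpendicular to VE, so VE runs along (−sin -31°, cos -31°); with |VE| = 27.9, E = (-41.37, 26.10). Then |AE| = |E − A| = 48.92.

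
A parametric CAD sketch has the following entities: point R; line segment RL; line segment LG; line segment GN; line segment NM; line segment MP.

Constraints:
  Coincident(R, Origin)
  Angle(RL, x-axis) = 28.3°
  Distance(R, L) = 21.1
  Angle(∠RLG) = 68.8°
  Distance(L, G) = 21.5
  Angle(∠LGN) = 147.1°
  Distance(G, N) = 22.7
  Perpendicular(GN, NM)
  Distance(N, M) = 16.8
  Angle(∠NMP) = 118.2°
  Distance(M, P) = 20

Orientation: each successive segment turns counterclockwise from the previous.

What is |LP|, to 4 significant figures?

27.33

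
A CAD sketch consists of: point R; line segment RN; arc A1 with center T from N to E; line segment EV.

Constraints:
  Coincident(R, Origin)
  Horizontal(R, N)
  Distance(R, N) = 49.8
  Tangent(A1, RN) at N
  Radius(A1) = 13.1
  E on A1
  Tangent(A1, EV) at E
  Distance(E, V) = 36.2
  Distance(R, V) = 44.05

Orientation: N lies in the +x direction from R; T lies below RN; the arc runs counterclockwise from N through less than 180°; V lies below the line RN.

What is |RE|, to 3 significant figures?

38.9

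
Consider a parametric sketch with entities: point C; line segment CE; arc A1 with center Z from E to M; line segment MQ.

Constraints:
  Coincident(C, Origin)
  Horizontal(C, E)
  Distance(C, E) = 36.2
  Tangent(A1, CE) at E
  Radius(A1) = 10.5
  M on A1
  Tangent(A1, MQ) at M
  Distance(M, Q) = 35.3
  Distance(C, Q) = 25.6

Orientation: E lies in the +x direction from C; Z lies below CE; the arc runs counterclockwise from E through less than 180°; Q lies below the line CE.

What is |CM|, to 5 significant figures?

29.481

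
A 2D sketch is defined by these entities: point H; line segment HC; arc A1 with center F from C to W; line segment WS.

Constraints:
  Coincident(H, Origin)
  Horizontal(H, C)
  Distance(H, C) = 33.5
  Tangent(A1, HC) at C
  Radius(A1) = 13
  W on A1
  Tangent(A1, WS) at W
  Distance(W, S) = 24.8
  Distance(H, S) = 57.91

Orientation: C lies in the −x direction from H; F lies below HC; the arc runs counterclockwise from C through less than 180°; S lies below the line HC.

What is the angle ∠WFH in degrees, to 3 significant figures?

168°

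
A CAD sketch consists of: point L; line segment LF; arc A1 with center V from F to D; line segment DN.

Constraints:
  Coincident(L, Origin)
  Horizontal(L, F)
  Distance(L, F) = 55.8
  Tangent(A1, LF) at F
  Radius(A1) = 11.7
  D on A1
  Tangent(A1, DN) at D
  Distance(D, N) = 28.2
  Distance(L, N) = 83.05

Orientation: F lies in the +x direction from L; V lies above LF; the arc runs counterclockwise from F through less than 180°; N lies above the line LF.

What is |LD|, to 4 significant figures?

67.51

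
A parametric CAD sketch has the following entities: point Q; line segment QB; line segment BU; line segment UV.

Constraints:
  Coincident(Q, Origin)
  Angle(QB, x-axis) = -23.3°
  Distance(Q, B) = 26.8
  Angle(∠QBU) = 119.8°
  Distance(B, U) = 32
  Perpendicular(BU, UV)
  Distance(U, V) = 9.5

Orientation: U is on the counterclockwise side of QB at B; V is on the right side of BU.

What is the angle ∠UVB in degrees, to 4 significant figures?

73.47°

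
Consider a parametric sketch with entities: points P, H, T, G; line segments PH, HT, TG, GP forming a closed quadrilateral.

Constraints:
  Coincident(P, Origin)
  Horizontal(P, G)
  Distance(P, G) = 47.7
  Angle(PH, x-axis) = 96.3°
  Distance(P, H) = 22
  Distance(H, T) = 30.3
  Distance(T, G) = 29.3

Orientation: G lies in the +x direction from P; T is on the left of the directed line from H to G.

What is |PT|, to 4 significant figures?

35.26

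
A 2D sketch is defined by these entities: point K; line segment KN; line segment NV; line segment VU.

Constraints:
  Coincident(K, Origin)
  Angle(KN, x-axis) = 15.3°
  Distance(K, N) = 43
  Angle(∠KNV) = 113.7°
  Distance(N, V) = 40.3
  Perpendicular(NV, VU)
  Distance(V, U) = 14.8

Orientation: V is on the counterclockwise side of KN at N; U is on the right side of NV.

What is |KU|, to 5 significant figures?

79.061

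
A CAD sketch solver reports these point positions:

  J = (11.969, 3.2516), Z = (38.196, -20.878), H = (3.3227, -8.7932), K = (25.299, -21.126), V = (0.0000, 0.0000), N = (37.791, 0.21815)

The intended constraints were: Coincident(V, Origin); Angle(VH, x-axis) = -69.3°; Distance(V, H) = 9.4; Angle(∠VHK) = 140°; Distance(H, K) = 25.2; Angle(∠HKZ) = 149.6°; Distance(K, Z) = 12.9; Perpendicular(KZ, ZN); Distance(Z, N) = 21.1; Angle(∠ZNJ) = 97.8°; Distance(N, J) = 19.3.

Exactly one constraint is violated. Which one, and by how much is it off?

Distance(N, J) = 19.3 — off by 6.70.

V = (0.00, 0.00) ✓; VH at -69.30° ✓; |VH| = 9.400 ✓; ∠VHK = 140.0° ✓; |HK| = 25.20 ✓; ∠HKZ = 149.6° ✓; |KZ| = 12.90 ✓; ∠(KZ, ZN) = 90.00° ✓; |ZN| = 21.10 ✓; ∠ZNJ = 97.80° ✓; |NJ| = 26.00 ✗.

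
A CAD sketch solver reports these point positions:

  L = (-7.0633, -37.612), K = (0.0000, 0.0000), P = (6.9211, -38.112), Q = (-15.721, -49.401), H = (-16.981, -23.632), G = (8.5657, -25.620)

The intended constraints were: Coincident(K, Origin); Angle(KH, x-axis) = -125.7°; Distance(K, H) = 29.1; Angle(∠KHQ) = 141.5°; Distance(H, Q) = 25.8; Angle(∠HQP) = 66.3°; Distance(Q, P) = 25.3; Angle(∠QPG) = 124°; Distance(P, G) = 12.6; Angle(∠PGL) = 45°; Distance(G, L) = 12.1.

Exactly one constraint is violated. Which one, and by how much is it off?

Distance(G, L) = 12.1 — off by 7.60.

K = (0.00, 0.00) ✓; KH at -125.7° ✓; |KH| = 29.10 ✓; ∠KHQ = 141.5° ✓; |HQ| = 25.80 ✓; ∠HQP = 66.30° ✓; |QP| = 25.30 ✓; ∠QPG = 124.0° ✓; |PG| = 12.60 ✓; ∠PGL = 45.00° ✓; |GL| = 19.70 ✗.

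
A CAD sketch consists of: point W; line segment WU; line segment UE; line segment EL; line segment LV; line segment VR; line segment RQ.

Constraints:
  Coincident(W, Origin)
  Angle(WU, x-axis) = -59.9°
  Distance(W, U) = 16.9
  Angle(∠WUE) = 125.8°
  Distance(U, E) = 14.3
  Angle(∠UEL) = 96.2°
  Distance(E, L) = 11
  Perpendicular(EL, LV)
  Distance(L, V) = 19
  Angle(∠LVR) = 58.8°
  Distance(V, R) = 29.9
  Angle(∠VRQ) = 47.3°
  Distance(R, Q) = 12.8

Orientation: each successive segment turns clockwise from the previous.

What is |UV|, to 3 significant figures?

13.4

∠UEL = 96.2° gives EL at 162° from the x-axis; with |EL| = 11.0, L = (-7.83, -24.3). EL ⟂ LV, so LV runs at 72.1°; with |LV| = 19.0, V = (-1.99, -6.21). Then |UV| = |V − U| = 13.4.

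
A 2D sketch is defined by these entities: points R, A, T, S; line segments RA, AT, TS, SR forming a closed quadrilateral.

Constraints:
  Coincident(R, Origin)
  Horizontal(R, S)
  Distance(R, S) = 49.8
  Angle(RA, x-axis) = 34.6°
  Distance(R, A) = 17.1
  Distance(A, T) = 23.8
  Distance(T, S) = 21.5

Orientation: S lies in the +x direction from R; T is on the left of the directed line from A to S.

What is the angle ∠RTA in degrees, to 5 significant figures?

6.9380°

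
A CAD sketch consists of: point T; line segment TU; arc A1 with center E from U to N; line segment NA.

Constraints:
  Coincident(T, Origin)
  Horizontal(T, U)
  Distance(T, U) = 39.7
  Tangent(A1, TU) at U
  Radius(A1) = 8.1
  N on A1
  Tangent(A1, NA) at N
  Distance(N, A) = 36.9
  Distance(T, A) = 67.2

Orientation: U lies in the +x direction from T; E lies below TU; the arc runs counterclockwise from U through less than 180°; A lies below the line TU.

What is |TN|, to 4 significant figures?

34.77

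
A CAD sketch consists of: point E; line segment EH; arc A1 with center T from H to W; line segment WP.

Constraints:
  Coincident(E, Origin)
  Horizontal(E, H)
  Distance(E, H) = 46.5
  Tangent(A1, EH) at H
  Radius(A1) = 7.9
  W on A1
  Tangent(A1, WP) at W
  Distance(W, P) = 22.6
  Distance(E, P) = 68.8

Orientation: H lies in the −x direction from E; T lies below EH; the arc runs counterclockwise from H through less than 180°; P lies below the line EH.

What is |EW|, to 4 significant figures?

53.48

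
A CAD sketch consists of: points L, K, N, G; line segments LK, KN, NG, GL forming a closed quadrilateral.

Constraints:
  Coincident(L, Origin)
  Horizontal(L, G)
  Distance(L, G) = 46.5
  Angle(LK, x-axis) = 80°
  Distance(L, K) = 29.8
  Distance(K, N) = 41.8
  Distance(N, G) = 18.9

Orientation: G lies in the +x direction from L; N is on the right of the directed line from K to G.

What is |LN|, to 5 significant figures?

28.903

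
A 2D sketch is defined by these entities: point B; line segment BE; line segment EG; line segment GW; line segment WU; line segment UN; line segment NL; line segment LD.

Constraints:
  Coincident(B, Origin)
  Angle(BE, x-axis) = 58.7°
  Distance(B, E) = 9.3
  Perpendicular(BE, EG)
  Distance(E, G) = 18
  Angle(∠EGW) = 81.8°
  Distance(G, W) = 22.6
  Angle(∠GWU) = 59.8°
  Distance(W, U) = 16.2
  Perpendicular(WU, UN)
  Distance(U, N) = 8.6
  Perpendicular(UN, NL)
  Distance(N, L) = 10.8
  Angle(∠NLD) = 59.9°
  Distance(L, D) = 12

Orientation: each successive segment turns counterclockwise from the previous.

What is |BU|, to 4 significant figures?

3.656

B is at the origin; BE runs at 58.7° with length 9.3, so E = (4.832, 7.946). BE ⟂ EG, so EG runs at 148.7°; with |EG| = 18.0, G = (-10.55, 17.30). ∠EGW = 81.8° gives GW at -113.1° from the x-axis; with |GW| = 22.6, W = (-19.42, -3.490). ∠GWU = 59.8° gives WU at 7.100° from the x-axis; with |WU| = 16.2, U = (-3.340, -1.488). Then |BU| = |U − B| = 3.656.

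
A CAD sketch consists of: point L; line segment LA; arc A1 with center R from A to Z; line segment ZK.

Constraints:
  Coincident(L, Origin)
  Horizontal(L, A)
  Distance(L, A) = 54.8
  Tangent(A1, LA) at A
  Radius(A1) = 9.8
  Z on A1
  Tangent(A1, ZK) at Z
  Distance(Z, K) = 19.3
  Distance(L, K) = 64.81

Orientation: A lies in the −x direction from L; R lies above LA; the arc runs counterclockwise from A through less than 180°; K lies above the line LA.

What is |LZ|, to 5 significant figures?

48.847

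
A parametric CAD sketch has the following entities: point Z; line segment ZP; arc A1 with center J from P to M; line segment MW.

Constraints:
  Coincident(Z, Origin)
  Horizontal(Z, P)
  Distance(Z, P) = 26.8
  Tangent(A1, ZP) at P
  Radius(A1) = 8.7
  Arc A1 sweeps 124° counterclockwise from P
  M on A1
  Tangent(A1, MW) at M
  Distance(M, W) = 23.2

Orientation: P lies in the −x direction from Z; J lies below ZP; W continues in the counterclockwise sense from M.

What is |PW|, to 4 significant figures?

33.30

On A1, P sits at bearing 90° from J; a 124° counterclockwise sweep puts M at bearing 214°, so M = J + 8.7·(cos 214°, sin 214°) = (-34.01, -13.56). Tangency of A1 to MW means the radius JM is perpendicular to MW, so MW runs along (−sin 214°, cos 214°); with |MW| = 23.2, W = (-21.04, -32.80). Then |PW| = |W − P| = 33.30.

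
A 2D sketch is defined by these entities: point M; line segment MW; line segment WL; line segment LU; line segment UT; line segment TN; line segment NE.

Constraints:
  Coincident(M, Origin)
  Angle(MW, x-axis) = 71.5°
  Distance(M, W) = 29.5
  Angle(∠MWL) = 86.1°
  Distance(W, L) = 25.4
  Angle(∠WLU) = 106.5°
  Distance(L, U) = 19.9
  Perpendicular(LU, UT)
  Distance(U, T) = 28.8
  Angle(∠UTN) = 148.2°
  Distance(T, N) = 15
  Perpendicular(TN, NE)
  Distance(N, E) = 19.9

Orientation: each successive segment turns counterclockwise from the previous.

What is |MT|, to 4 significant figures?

2.601

∠WLU = 106.5° gives LU at -121.1° from the x-axis; with |LU| = 19.9, U = (-25.50, 17.34). The perpendicularity gives UT at right angles to LU, so UT runs at -31.10°; with |UT| = 28.8, T = (-0.8378, 2.462). Then |MT| = |T − M| = 2.601.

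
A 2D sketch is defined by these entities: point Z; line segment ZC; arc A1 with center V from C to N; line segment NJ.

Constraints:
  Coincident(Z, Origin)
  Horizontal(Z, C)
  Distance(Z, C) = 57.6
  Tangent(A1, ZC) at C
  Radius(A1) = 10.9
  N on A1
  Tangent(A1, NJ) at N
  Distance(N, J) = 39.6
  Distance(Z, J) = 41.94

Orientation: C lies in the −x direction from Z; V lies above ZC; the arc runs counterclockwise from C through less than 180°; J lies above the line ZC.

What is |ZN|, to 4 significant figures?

49.37

Z is at the origin; ZC is horizontal with |ZC| = 57.6 and C on the −x side, so C = (-57.60, 0.000). Since A1 is tangent to ZC there, VC ⟂ ZC, so V = C + (0, 10.9) = (-57.60, 10.90). Since VN ⟂ NJ (tangency), |VJ| = √(10.9² + 39.6²) = 41.07 regardless of where N sits on A1. So J lies on both circle(Z, 41.94) and circle(V, 41.07); the above-ZC intersection is J = (-23.94, 34.44). N is the foot of the tangent from J: N = (-49.21, 3.945).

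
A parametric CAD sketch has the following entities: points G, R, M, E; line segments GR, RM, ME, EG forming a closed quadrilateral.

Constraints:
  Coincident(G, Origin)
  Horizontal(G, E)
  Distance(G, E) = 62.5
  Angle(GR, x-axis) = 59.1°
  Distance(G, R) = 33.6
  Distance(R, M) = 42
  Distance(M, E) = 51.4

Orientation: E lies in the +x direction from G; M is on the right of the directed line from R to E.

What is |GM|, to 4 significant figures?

18.16

Checks: |RM| = 42.00 ✓; |ME| = 51.40 ✓.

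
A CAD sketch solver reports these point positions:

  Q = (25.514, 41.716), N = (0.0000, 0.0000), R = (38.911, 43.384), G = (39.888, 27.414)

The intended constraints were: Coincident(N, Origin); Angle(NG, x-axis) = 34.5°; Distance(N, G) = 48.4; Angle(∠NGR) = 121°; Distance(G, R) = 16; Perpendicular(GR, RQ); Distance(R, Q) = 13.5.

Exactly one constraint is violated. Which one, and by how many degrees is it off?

Perpendicular(GR, RQ) — off by 3.60°.

N = (0.00, 0.00) ✓; NG at 34.50° ✓; |NG| = 48.40 ✓; ∠NGR = 121.0° ✓; |GR| = 16.00 ✓; ∠(GR, RQ) = 93.60° ✗; |RQ| = 13.50 ✓.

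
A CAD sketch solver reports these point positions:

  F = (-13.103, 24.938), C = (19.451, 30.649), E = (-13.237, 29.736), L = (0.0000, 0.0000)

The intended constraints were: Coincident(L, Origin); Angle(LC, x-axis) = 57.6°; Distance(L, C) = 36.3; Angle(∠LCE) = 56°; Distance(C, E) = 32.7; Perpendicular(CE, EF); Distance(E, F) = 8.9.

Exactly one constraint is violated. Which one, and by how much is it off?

Distance(E, F) = 8.9 — off by 4.10.

L = (0.00, 0.00) ✓; LC at 57.60° ✓; |LC| = 36.30 ✓; ∠LCE = 56.00° ✓; |CE| = 32.70 ✓; ∠(CE, EF) = 90.00° ✓; |EF| = 4.800 ✗.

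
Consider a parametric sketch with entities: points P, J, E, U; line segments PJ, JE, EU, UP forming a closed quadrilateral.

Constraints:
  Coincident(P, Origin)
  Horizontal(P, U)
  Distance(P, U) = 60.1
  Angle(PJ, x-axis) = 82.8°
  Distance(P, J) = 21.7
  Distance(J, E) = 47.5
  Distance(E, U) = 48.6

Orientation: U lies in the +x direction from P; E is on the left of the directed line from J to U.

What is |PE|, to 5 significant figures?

63.173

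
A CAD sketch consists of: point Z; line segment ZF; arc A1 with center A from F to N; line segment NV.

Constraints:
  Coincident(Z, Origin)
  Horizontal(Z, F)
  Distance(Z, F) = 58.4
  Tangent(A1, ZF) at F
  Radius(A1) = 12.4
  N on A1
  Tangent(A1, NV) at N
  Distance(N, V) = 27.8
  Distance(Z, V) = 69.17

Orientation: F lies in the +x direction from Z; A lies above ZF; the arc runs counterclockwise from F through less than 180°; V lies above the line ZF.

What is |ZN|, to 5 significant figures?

71.516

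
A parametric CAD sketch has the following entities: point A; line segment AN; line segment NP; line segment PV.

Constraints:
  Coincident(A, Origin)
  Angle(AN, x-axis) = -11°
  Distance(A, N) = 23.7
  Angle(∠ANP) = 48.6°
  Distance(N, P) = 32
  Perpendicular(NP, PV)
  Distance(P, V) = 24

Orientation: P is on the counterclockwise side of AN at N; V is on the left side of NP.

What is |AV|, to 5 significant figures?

17.472

A is at the origin; AN runs at -11.0° with length 23.7, so N = 23.7·(cos -11.0°, sin -11.0°) = (23.265, -4.5222). ∠ANP = 48.6°, so NP runs at -11.0° + (180° − 48.6°) = 120.40° from the x-axis; with |NP| = 32.0, P = N + 32.0·(cos 120.40°, sin 120.40°) = (7.0715, 23.078). NP is perpendicular to PV; with |PV| = 24.0 on the left of NP, V = P + 24.0·(-0.86251, -0.50603) = (-13.629, 10.933). Then |AV| = |V − A| = 17.472.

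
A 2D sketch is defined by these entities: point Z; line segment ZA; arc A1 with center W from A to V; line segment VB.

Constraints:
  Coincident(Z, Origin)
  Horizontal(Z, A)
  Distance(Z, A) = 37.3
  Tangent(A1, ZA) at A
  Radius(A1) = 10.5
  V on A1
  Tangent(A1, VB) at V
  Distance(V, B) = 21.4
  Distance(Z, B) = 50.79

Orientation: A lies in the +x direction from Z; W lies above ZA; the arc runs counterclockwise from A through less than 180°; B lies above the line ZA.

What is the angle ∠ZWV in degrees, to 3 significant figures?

170°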